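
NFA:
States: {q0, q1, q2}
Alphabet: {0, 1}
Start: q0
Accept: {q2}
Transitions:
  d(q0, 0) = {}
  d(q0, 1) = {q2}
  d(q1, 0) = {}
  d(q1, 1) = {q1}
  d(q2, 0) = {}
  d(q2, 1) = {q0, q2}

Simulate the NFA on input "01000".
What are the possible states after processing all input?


Start: {q0}
  --0--> {}
  --1--> {}
  --0--> {}
  --0--> {}
  --0--> {}

{} (empty set, no valid transitions)


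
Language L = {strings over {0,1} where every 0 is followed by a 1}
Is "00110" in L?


'00' present: True; ends with '0': True

No, "00110" is not in L


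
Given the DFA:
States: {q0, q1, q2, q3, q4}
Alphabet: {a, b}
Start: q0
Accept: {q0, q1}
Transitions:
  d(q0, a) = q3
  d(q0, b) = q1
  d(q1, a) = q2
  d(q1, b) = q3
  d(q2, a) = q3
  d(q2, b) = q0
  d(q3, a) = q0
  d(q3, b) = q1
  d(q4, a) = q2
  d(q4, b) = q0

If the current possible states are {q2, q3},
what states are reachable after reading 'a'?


Apply transition on 'a' from each current state:
  d(q2, a) = q3
  d(q3, a) = q0

{q0, q3}


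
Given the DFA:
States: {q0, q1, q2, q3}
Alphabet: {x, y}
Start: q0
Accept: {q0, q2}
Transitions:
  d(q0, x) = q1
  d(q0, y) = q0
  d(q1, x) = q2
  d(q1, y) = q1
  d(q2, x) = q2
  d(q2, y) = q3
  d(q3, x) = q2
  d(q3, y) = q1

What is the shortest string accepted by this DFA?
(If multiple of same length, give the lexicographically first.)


BFS by string length (lex-first path to each state shown):
  len 0: q0<-""
Found accept state at length 0.

"" (empty string)


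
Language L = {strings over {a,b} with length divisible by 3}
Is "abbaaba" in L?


length = 7; 7 mod 3 = 1

No, "abbaaba" is not in L


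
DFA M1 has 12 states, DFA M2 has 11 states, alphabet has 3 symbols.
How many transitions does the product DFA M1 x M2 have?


Product DFA has 12 * 11 = 132 states.
Each has 3 transitions: 132 * 3 = 396

396


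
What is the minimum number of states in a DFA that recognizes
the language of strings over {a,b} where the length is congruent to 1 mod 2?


States track (length) mod 2.
Need 2 states: one per remainder 0..1; accept = remainder 1.

2


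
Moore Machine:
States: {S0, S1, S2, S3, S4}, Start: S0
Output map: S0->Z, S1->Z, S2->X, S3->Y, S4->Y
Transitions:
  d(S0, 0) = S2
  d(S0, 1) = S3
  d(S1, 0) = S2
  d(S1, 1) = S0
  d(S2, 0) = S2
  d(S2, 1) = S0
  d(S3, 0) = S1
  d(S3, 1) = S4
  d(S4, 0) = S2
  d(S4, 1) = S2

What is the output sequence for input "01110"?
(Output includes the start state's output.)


Start: S0 (output Z)
  --0--> S2 (output X)
  --1--> S0 (output Z)
  --1--> S3 (output Y)
  --1--> S4 (output Y)
  --0--> S2 (output X)

"ZXZYYX"


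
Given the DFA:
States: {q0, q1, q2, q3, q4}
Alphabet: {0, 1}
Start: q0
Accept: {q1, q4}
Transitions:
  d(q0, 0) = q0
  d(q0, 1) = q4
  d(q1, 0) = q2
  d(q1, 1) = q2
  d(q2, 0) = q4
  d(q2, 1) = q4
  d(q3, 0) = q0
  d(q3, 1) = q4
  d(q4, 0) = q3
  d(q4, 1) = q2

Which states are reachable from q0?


BFS from q0:
  layer 0: {q0}
  layer 1: {q4}
  layer 2: {q2, q3}

{q0, q2, q3, q4}


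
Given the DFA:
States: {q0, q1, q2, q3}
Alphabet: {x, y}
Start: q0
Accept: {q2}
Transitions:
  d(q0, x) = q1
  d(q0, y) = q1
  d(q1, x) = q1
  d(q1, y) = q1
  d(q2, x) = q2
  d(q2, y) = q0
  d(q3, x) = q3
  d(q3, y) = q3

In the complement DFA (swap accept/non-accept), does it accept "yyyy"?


Trace: q0 -> q1 -> q1 -> q1 -> q1
Final: q1
Original accept: {q2}
Complement: q1 is not in original accept

Yes, complement accepts (original rejects)


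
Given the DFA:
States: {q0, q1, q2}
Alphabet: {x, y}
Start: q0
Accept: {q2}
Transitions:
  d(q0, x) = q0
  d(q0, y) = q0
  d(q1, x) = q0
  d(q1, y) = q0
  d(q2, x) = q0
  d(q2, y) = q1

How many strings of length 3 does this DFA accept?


Enumerating all length-3 strings:
  "xxx" -> q0 [reject]
  "xxy" -> q0 [reject]
  "xyx" -> q0 [reject]
  "xyy" -> q0 [reject]
  "yxx" -> q0 [reject]
  "yxy" -> q0 [reject]
  "yyx" -> q0 [reject]
  "yyy" -> q0 [reject]

0 out of 8


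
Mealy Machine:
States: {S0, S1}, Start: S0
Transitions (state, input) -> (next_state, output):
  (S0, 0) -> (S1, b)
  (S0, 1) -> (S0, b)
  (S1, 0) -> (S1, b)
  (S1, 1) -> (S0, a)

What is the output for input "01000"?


Step-by-step:
  (S0, 0) -> (S1, b)
  (S1, 1) -> (S0, a)
  (S0, 0) -> (S1, b)
  (S1, 0) -> (S1, b)
  (S1, 0) -> (S1, b)

"babbb"


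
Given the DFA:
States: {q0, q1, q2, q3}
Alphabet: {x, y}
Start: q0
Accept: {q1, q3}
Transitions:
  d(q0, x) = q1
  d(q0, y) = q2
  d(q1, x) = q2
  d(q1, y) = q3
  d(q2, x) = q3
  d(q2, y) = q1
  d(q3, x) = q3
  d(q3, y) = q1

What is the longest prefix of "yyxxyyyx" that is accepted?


Run the DFA, marking each prefix where the state is accepting:
  "" -> q0 [reject]
  "y" -> q2 [reject]
  "yy" -> q1 [accept]
  "yyx" -> q2 [reject]
  "yyxx" -> q3 [accept]
  "yyxxy" -> q1 [accept]
  "yyxxyy" -> q3 [accept]
  "yyxxyyy" -> q1 [accept]
  "yyxxyyyx" -> q2 [reject]

"yyxxyyy"


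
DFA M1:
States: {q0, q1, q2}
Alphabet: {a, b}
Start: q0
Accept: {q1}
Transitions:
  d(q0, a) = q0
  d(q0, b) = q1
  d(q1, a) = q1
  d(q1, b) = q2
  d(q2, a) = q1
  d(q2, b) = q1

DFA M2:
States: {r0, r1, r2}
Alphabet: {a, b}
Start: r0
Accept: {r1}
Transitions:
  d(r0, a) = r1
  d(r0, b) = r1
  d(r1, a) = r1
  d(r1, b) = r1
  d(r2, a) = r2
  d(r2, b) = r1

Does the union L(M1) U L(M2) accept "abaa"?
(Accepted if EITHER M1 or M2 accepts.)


M1: final=q1 accepted=True
M2: final=r1 accepted=True

Yes, union accepts


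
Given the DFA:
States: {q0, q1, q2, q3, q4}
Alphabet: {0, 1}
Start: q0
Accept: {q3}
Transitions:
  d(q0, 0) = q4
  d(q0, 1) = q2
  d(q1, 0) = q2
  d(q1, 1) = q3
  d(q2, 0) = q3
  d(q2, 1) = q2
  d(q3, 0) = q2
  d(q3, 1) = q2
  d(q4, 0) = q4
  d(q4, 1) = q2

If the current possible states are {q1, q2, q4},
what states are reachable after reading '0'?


Apply transition on '0' from each current state:
  d(q1, 0) = q2
  d(q2, 0) = q3
  d(q4, 0) = q4

{q2, q3, q4}


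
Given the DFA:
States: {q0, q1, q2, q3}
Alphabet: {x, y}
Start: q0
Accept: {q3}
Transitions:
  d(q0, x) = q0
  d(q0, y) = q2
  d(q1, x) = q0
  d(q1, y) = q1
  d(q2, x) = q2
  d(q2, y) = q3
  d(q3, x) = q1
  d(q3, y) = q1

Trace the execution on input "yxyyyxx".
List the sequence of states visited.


Input: yxyyyxx
d(q0, y) = q2
d(q2, x) = q2
d(q2, y) = q3
d(q3, y) = q1
d(q1, y) = q1
d(q1, x) = q0
d(q0, x) = q0


q0 -> q2 -> q2 -> q3 -> q1 -> q1 -> q0 -> q0


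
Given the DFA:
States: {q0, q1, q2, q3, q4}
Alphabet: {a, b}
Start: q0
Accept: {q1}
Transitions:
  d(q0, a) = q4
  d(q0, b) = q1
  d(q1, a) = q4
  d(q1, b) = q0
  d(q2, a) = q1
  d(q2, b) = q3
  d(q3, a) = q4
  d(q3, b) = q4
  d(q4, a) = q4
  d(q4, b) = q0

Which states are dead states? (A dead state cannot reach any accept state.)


Forward reachability from each state:
  q0 -> reaches accept state q1 (live)
  q1 -> reaches accept state q1 (live)
  q2 -> reaches accept state q1 (live)
  q3 -> reaches accept state q1 (live)
  q4 -> reaches accept state q1 (live)

None (all states can reach an accept state)


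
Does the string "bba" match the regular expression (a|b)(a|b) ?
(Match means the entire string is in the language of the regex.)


|string| = 3; first = 'b'; last = 'a'

No, "bba" does not match (a|b)(a|b)


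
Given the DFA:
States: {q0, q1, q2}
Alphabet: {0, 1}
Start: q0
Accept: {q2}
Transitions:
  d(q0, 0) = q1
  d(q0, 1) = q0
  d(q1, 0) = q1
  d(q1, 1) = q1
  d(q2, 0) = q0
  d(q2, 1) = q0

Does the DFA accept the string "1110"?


Trace: q0 -> q0 -> q0 -> q0 -> q1
Final state: q1
Accept states: {q2}

No, rejected (final state q1 is not an accept state)


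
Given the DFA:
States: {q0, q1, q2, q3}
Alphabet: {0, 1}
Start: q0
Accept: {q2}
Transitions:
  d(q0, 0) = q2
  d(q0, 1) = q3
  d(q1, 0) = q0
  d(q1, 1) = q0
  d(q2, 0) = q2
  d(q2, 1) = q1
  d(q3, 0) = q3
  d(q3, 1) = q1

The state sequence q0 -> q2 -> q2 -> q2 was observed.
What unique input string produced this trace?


Trace back each transition to find the symbol:
  q0 --[0]--> q2
  q2 --[0]--> q2
  q2 --[0]--> q2

"000"


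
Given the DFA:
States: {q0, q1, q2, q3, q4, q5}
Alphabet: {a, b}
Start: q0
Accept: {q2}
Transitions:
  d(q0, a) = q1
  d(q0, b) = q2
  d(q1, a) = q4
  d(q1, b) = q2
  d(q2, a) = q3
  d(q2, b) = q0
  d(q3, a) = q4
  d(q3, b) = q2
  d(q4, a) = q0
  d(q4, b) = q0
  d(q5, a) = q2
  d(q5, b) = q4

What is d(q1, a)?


Looking up transition d(q1, a)

q4


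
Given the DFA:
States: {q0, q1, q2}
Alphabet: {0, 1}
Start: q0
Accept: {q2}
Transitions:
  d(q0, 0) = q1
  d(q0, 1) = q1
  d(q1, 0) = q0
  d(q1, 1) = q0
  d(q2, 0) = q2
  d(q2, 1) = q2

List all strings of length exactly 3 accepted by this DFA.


All strings of length 3: 8 total
Accepted: 0

None


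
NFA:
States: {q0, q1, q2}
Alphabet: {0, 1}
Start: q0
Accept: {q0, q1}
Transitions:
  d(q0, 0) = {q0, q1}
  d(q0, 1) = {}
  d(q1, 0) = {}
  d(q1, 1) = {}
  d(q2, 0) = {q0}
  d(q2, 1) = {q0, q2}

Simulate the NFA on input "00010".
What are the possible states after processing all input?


Start: {q0}
  --0--> {q0, q1}
  --0--> {q0, q1}
  --0--> {q0, q1}
  --1--> {}
  --0--> {}

{} (empty set, no valid transitions)


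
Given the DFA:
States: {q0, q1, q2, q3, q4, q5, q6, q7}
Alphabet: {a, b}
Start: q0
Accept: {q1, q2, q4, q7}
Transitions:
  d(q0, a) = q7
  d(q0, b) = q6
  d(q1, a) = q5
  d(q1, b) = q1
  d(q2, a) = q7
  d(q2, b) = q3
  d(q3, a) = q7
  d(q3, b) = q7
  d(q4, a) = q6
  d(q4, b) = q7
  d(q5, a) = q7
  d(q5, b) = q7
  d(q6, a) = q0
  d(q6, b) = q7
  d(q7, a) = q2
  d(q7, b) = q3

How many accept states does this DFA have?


Accept states listed: {q1, q2, q4, q7}
Counting: q1(1) q2(2) q4(3) q7(4)

4


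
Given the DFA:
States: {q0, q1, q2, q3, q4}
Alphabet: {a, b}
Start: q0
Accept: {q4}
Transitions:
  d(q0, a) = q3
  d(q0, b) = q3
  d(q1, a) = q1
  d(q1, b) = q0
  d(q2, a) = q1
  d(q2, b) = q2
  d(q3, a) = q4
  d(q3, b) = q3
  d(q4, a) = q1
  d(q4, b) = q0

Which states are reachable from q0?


BFS from q0:
  layer 0: {q0}
  layer 1: {q3}
  layer 2: {q4}
  layer 3: {q1}

{q0, q1, q3, q4}


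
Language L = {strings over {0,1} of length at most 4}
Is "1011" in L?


length = 4

Yes, "1011" is in L


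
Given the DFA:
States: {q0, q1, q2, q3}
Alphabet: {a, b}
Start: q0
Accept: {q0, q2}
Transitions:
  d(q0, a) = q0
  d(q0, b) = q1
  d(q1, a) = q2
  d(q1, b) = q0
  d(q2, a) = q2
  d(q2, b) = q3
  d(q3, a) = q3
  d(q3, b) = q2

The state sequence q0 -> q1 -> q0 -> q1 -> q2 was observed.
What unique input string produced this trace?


Trace back each transition to find the symbol:
  q0 --[b]--> q1
  q1 --[b]--> q0
  q0 --[b]--> q1
  q1 --[a]--> q2

"bbba"


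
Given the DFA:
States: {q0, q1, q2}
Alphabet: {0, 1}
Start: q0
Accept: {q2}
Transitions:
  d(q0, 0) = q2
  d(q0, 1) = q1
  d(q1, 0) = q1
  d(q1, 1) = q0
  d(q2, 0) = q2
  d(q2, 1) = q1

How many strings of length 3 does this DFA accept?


Enumerating all length-3 strings:
  "000" -> q2 [accept]
  "001" -> q1 [reject]
  "010" -> q1 [reject]
  "011" -> q0 [reject]
  "100" -> q1 [reject]
  "101" -> q0 [reject]
  "110" -> q2 [accept]
  "111" -> q1 [reject]

2 out of 8


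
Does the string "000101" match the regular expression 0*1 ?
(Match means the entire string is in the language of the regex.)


|string| = 6; first = '0'; last = '1'

No, "000101" does not match 0*1


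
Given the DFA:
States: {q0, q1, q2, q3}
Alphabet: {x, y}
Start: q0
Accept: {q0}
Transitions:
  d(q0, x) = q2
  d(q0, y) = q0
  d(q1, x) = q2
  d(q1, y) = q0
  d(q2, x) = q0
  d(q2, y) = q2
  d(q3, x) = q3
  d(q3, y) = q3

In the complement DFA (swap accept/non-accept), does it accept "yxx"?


Trace: q0 -> q0 -> q2 -> q0
Final: q0
Original accept: {q0}
Complement: q0 is in original accept

No, complement rejects (original accepts)


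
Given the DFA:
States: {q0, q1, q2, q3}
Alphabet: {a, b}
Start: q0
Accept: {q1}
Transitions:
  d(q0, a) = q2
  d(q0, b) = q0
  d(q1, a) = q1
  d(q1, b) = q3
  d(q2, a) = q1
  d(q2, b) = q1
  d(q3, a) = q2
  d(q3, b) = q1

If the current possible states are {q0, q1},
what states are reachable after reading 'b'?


Apply transition on 'b' from each current state:
  d(q0, b) = q0
  d(q1, b) = q3

{q0, q3}


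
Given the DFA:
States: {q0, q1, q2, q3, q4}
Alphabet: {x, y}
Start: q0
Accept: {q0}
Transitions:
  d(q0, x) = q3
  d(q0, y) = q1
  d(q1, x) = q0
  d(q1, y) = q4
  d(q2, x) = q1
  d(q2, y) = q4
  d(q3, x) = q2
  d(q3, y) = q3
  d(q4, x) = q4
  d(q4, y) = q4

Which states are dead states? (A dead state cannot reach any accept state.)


Forward reachability from each state:
  q0 -> reaches accept state q0 (live)
  q1 -> reaches accept state q0 (live)
  q2 -> reaches accept state q0 (live)
  q3 -> reaches accept state q0 (live)
  q4 -> reaches {q4}, no accept state (dead)

{q4}


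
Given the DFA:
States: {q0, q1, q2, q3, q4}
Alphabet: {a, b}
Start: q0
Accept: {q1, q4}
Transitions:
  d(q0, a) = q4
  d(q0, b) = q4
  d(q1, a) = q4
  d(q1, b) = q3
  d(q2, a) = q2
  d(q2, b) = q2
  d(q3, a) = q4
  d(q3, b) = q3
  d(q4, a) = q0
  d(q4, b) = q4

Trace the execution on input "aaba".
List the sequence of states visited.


Input: aaba
d(q0, a) = q4
d(q4, a) = q0
d(q0, b) = q4
d(q4, a) = q0


q0 -> q4 -> q0 -> q4 -> q0


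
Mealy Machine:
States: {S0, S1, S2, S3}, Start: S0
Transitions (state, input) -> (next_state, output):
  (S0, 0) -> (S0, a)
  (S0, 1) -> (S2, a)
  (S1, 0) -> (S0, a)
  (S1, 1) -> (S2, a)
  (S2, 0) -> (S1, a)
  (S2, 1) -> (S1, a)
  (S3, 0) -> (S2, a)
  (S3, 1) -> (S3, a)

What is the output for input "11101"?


Step-by-step:
  (S0, 1) -> (S2, a)
  (S2, 1) -> (S1, a)
  (S1, 1) -> (S2, a)
  (S2, 0) -> (S1, a)
  (S1, 1) -> (S2, a)

"aaaaa"


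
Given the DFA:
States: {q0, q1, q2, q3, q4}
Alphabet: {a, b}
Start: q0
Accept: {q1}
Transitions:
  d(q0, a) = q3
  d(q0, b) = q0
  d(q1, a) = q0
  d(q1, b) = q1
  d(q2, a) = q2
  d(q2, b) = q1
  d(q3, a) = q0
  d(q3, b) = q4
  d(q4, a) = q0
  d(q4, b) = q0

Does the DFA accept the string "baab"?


Trace: q0 -> q0 -> q3 -> q0 -> q0
Final state: q0
Accept states: {q1}

No, rejected (final state q0 is not an accept state)


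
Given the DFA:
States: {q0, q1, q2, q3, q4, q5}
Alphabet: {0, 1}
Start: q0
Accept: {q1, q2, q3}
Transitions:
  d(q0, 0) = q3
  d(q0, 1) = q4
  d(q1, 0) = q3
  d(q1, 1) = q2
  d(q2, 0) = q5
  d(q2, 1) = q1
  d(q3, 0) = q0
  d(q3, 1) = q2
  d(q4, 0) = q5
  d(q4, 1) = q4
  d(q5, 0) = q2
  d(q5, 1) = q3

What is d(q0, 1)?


Looking up transition d(q0, 1)

q4


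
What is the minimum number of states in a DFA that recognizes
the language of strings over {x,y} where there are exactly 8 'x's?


States: count = 0, 1, ..., 8 (that's 9 states), plus a dead state for count > 8.
Total: 9 + 1 = 10. Accept = count-8 state.

10


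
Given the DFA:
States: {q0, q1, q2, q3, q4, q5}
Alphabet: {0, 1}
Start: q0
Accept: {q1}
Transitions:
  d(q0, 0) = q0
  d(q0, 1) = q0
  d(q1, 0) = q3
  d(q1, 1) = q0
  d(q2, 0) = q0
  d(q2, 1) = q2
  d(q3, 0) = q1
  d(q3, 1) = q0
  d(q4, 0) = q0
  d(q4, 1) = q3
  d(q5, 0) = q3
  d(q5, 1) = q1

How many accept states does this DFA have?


Accept states listed: {q1}
Counting: q1(1)

1


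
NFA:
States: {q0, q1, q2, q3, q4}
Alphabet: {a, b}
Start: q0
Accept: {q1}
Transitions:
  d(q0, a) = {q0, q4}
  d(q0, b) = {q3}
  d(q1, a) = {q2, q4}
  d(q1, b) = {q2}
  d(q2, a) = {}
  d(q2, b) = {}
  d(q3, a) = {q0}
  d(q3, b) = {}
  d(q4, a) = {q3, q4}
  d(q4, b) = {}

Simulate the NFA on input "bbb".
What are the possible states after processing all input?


Start: {q0}
  --b--> {q3}
  --b--> {}
  --b--> {}

{} (empty set, no valid transitions)


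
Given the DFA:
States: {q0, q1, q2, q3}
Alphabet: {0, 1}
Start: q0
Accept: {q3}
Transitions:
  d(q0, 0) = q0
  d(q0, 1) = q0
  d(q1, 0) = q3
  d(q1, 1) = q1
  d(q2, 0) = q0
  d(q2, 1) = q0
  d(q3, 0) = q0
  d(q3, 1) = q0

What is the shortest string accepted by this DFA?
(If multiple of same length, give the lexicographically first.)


BFS by string length (lex-first path to each state shown):
  len 0: q0<-""
  len 1: q0<-"0"
  len 2: q0<-"00"
  len 3: q0<-"000"
  len 4: q0<-"0000"
  len 5: q0<-"00000"
  len 6: q0<-"000000"
  len 7: q0<-"0000000"
  len 8: q0<-"00000000"

No string accepted (empty language)


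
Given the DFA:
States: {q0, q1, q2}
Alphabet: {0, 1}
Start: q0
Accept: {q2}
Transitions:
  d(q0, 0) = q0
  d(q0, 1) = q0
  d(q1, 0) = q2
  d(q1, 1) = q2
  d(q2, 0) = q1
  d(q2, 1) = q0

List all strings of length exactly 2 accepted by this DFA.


All strings of length 2: 4 total
Accepted: 0

None


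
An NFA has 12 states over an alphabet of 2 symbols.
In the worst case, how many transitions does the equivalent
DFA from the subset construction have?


Subset construction: one DFA state per subset of NFA states = 2^12 = 4096 states.
Each DFA state has 2 outgoing transitions: 4096 * 2 = 8192

8192


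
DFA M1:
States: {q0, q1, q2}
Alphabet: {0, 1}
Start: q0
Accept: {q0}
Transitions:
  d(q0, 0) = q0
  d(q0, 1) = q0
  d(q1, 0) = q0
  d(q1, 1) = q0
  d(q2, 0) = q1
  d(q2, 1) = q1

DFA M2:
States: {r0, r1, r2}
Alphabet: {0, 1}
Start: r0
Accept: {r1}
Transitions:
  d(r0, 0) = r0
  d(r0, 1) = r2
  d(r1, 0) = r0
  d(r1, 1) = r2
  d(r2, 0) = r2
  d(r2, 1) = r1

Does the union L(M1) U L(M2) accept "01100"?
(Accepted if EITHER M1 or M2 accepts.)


M1: final=q0 accepted=True
M2: final=r0 accepted=False

Yes, union accepts


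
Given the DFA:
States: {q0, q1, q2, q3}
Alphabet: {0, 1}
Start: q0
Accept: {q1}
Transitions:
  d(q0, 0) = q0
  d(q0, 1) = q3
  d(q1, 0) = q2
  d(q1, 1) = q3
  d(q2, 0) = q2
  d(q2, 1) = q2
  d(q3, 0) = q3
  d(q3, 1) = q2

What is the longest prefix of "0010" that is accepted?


Run the DFA, marking each prefix where the state is accepting:
  "" -> q0 [reject]
  "0" -> q0 [reject]
  "00" -> q0 [reject]
  "001" -> q3 [reject]
  "0010" -> q3 [reject]

No prefix is accepted


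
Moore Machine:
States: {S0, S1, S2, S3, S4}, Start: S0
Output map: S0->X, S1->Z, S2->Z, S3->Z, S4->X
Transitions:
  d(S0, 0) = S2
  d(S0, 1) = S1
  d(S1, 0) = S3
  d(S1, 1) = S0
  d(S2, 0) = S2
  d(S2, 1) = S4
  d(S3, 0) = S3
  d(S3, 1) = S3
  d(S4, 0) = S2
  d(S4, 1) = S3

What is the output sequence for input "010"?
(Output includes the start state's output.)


Start: S0 (output X)
  --0--> S2 (output Z)
  --1--> S4 (output X)
  --0--> S2 (output Z)

"XZXZ"


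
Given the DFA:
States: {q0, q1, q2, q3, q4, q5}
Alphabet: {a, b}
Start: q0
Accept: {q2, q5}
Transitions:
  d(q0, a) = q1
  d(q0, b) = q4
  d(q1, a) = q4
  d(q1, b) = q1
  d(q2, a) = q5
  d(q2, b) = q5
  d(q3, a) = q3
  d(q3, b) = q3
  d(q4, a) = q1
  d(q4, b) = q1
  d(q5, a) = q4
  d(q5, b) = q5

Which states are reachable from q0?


BFS from q0:
  layer 0: {q0}
  layer 1: {q1, q4}

{q0, q1, q4}


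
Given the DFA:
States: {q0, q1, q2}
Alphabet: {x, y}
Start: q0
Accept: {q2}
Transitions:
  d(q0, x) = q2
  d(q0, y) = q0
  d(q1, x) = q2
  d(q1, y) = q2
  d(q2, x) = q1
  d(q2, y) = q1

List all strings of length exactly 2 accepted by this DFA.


All strings of length 2: 4 total
Accepted: 1

"yx"


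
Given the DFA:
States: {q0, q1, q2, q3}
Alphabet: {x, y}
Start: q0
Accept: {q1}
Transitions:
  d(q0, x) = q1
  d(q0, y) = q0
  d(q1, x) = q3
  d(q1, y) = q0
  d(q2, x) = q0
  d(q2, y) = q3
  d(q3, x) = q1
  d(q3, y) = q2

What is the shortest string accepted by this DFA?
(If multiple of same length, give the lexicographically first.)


BFS by string length (lex-first path to each state shown):
  len 0: q0<-""
  len 1: q0<-"y", q1<-"x"
Found accept state at length 1.

"x"


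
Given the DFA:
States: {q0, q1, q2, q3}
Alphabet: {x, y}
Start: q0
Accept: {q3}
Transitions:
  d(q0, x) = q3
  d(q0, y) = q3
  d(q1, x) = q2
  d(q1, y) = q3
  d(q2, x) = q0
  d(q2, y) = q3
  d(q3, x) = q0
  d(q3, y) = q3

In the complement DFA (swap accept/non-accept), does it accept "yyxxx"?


Trace: q0 -> q3 -> q3 -> q0 -> q3 -> q0
Final: q0
Original accept: {q3}
Complement: q0 is not in original accept

Yes, complement accepts (original rejects)


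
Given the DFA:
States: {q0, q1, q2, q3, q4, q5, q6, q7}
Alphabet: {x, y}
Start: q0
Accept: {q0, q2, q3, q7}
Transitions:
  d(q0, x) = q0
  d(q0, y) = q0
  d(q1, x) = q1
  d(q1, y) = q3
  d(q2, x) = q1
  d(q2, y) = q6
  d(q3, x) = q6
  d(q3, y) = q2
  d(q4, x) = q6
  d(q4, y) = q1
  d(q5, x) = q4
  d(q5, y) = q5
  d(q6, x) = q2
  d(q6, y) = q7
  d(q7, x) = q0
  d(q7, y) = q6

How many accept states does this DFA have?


Accept states listed: {q0, q2, q3, q7}
Counting: q0(1) q2(2) q3(3) q7(4)

4


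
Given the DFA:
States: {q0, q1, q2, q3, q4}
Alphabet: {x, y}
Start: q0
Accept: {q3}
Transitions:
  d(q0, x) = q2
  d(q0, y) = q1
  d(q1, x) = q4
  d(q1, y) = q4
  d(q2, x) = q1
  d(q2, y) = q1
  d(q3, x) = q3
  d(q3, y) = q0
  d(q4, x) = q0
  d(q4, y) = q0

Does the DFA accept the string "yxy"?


Trace: q0 -> q1 -> q4 -> q0
Final state: q0
Accept states: {q3}

No, rejected (final state q0 is not an accept state)


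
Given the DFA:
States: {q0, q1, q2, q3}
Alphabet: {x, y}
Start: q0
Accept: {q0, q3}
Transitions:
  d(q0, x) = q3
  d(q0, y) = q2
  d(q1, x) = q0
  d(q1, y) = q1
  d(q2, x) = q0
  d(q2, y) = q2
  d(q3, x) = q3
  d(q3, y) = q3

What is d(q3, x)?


Looking up transition d(q3, x)

q3


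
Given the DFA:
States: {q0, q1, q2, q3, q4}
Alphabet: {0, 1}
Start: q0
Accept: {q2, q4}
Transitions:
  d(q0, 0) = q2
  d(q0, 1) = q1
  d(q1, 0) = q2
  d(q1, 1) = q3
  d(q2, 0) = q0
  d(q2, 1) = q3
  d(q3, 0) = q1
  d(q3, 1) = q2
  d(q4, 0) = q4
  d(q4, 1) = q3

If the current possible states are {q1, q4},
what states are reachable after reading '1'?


Apply transition on '1' from each current state:
  d(q1, 1) = q3
  d(q4, 1) = q3

{q3}


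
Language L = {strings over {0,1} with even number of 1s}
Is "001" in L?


count('1') = 1; 1 mod 2 = 1

No, "001" is not in L


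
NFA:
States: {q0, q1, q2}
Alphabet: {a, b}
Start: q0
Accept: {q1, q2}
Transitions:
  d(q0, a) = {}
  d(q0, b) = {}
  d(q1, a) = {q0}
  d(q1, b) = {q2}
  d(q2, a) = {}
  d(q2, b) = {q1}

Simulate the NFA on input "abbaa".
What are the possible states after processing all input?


Start: {q0}
  --a--> {}
  --b--> {}
  --b--> {}
  --a--> {}
  --a--> {}

{} (empty set, no valid transitions)


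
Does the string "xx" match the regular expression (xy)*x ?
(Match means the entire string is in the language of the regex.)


|string| = 2; first = 'x'; last = 'x'

No, "xx" does not match (xy)*x


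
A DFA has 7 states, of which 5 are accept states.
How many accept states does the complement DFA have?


Complement swaps accept and non-accept states.
7 - 5 = 2

2


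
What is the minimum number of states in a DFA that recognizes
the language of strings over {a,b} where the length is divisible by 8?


States track (length) mod 8.
Need 8 states: one per remainder 0..7; accept = remainder 0.

8


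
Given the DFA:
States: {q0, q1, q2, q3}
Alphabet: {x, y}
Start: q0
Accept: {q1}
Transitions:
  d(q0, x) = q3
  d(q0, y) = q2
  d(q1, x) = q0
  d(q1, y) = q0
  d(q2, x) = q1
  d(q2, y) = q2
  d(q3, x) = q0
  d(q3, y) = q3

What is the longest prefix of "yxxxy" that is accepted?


Run the DFA, marking each prefix where the state is accepting:
  "" -> q0 [reject]
  "y" -> q2 [reject]
  "yx" -> q1 [accept]
  "yxx" -> q0 [reject]
  "yxxx" -> q3 [reject]
  "yxxxy" -> q3 [reject]

"yx"


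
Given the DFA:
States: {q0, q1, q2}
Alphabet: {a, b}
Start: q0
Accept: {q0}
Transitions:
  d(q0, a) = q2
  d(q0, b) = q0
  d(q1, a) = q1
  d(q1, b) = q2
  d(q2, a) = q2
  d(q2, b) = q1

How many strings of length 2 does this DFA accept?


Enumerating all length-2 strings:
  "aa" -> q2 [reject]
  "ab" -> q1 [reject]
  "ba" -> q2 [reject]
  "bb" -> q0 [accept]

1 out of 4


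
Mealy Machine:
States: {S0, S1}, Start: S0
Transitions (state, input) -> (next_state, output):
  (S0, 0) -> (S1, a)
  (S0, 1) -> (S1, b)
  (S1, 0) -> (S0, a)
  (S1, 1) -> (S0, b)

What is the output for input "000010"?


Step-by-step:
  (S0, 0) -> (S1, a)
  (S1, 0) -> (S0, a)
  (S0, 0) -> (S1, a)
  (S1, 0) -> (S0, a)
  (S0, 1) -> (S1, b)
  (S1, 0) -> (S0, a)

"aaaaba"


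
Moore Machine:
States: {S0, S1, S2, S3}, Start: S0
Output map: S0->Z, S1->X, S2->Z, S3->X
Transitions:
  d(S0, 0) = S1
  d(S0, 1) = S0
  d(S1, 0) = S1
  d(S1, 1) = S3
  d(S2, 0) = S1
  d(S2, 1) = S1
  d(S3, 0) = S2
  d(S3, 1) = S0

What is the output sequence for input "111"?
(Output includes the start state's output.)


Start: S0 (output Z)
  --1--> S0 (output Z)
  --1--> S0 (output Z)
  --1--> S0 (output Z)

"ZZZZ"


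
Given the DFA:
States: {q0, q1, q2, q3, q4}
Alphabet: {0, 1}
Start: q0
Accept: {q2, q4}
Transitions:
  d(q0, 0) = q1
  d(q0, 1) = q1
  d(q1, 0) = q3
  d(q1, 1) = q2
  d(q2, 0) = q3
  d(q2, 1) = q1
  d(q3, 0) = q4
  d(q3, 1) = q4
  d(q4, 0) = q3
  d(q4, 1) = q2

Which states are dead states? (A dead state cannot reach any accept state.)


Forward reachability from each state:
  q0 -> reaches accept state q2 (live)
  q1 -> reaches accept state q2 (live)
  q2 -> reaches accept state q2 (live)
  q3 -> reaches accept state q2 (live)
  q4 -> reaches accept state q2 (live)

None (all states can reach an accept state)


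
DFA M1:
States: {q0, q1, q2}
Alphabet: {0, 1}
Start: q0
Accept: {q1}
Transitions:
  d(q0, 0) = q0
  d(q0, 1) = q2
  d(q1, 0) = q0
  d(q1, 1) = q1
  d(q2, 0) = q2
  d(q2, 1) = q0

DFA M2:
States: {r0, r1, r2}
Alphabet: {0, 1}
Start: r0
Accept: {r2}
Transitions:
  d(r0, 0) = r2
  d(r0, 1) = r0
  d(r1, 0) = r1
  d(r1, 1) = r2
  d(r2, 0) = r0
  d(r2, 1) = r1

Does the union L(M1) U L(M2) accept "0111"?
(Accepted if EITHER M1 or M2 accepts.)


M1: final=q2 accepted=False
M2: final=r1 accepted=False

No, union rejects (neither accepts)


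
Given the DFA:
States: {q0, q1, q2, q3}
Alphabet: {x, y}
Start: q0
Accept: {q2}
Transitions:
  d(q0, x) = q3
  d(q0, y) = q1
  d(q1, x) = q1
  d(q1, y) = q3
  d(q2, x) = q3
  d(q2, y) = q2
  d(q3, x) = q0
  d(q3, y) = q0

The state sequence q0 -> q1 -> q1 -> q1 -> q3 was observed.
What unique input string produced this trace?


Trace back each transition to find the symbol:
  q0 --[y]--> q1
  q1 --[x]--> q1
  q1 --[x]--> q1
  q1 --[y]--> q3

"yxxy"


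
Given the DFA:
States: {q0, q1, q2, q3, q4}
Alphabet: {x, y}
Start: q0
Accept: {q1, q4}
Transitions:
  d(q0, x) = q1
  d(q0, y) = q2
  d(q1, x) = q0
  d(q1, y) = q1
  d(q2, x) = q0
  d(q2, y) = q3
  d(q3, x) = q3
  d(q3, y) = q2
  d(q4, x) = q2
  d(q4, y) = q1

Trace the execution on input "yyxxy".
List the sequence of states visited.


Input: yyxxy
d(q0, y) = q2
d(q2, y) = q3
d(q3, x) = q3
d(q3, x) = q3
d(q3, y) = q2


q0 -> q2 -> q3 -> q3 -> q3 -> q2


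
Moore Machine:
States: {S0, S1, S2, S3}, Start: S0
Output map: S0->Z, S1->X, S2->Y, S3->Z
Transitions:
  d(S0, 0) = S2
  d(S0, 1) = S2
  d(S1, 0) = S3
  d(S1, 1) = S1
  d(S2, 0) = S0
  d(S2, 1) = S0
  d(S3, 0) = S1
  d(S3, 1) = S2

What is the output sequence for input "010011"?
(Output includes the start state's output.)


Start: S0 (output Z)
  --0--> S2 (output Y)
  --1--> S0 (output Z)
  --0--> S2 (output Y)
  --0--> S0 (output Z)
  --1--> S2 (output Y)
  --1--> S0 (output Z)

"ZYZYZYZ"


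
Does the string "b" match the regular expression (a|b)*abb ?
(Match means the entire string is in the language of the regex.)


|string| = 1; first = 'b'; last = 'b'

No, "b" does not match (a|b)*abb


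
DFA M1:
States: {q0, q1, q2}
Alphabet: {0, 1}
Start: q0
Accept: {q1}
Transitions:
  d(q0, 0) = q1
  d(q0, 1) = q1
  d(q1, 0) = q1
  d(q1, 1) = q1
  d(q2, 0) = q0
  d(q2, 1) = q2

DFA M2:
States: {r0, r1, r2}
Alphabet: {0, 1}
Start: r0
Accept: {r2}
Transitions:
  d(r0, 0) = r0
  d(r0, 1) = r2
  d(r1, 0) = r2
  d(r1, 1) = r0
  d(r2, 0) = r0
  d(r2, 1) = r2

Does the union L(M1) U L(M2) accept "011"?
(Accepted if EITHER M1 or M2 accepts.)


M1: final=q1 accepted=True
M2: final=r2 accepted=True

Yes, union accepts


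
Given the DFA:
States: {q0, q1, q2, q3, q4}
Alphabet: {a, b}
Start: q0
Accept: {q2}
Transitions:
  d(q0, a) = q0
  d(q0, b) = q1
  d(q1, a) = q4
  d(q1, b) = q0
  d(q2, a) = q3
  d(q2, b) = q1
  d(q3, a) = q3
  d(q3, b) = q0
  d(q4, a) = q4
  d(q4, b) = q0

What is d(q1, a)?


Looking up transition d(q1, a)

q4


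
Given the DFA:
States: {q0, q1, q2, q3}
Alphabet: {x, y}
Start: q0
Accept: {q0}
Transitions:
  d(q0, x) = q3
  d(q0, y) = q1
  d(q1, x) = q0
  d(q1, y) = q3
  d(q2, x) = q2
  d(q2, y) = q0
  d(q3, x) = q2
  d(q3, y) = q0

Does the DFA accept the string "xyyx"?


Trace: q0 -> q3 -> q0 -> q1 -> q0
Final state: q0
Accept states: {q0}

Yes, accepted (final state q0 is an accept state)


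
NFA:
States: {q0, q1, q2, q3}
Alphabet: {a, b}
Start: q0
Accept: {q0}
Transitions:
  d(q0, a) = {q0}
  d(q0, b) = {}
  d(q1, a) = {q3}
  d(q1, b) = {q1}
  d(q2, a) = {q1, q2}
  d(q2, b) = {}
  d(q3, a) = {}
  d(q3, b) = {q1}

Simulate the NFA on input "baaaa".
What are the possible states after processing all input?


Start: {q0}
  --b--> {}
  --a--> {}
  --a--> {}
  --a--> {}
  --a--> {}

{} (empty set, no valid transitions)


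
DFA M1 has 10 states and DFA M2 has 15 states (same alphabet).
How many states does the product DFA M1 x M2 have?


Product construction pairs every M1 state with every M2 state.
10 * 15 = 150

150


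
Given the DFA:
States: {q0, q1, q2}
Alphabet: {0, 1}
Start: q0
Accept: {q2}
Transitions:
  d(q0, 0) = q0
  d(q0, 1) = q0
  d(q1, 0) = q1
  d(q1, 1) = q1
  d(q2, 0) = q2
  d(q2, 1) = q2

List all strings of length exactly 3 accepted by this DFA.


All strings of length 3: 8 total
Accepted: 0

None


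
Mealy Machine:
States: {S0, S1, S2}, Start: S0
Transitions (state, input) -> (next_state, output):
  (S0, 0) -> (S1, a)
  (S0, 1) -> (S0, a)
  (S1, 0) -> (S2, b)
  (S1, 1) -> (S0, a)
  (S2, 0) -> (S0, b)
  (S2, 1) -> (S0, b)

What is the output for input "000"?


Step-by-step:
  (S0, 0) -> (S1, a)
  (S1, 0) -> (S2, b)
  (S2, 0) -> (S0, b)

"abb"


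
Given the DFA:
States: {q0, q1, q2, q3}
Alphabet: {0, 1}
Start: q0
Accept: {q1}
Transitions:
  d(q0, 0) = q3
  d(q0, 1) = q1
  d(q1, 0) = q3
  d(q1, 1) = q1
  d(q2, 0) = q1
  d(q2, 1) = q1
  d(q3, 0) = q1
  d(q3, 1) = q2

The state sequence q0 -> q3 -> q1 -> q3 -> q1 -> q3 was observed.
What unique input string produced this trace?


Trace back each transition to find the symbol:
  q0 --[0]--> q3
  q3 --[0]--> q1
  q1 --[0]--> q3
  q3 --[0]--> q1
  q1 --[0]--> q3

"00000"


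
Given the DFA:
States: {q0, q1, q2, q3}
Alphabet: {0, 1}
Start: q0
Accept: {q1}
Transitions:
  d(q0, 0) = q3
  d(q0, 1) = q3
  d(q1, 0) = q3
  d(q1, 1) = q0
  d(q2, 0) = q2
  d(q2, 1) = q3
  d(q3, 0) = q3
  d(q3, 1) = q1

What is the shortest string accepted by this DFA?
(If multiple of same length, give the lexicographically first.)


BFS by string length (lex-first path to each state shown):
  len 0: q0<-""
  len 1: q3<-"0"
  len 2: q1<-"01", q3<-"00"
Found accept state at length 2.

"01"


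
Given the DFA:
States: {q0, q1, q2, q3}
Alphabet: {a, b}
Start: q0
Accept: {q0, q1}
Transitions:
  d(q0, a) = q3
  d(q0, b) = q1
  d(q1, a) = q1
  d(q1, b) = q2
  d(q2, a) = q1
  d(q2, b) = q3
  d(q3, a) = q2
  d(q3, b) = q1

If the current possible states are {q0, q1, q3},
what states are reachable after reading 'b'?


Apply transition on 'b' from each current state:
  d(q0, b) = q1
  d(q1, b) = q2
  d(q3, b) = q1

{q1, q2}


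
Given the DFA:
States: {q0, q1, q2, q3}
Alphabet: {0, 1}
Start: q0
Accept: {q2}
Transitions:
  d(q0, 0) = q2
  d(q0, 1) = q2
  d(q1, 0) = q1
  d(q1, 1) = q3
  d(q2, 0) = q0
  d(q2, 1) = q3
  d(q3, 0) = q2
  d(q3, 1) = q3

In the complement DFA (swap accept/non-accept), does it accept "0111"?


Trace: q0 -> q2 -> q3 -> q3 -> q3
Final: q3
Original accept: {q2}
Complement: q3 is not in original accept

Yes, complement accepts (original rejects)


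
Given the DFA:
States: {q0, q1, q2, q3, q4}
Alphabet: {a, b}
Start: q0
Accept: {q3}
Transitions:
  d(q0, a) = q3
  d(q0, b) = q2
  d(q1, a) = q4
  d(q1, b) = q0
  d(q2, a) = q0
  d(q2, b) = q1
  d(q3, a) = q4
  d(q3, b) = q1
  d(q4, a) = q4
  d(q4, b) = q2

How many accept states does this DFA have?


Accept states listed: {q3}
Counting: q3(1)

1


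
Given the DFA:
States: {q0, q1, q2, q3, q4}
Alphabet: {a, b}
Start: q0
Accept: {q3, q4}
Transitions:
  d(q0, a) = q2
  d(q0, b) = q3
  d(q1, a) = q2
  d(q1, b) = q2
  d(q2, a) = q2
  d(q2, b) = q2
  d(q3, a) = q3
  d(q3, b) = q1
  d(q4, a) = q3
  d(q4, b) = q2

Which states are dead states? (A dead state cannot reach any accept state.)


Forward reachability from each state:
  q0 -> reaches accept state q3 (live)
  q1 -> reaches {q1, q2}, no accept state (dead)
  q2 -> reaches {q2}, no accept state (dead)
  q3 -> reaches accept state q3 (live)
  q4 -> reaches accept state q3 (live)

{q1, q2}


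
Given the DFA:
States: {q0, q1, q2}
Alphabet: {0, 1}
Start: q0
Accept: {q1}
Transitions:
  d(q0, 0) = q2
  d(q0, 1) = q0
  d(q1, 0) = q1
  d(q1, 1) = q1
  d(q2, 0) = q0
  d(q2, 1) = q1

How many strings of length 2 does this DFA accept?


Enumerating all length-2 strings:
  "00" -> q0 [reject]
  "01" -> q1 [accept]
  "10" -> q2 [reject]
  "11" -> q0 [reject]

1 out of 4


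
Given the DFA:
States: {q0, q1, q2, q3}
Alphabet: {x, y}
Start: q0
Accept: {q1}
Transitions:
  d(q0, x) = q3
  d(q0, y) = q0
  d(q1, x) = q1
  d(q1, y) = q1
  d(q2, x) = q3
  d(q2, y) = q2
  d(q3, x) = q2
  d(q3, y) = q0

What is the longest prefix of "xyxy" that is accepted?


Run the DFA, marking each prefix where the state is accepting:
  "" -> q0 [reject]
  "x" -> q3 [reject]
  "xy" -> q0 [reject]
  "xyx" -> q3 [reject]
  "xyxy" -> q0 [reject]

No prefix is accepted


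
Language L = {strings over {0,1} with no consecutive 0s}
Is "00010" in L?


'00' occurs at index 0

No, "00010" is not in L


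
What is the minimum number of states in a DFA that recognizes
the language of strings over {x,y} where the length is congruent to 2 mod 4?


States track (length) mod 4.
Need 4 states: one per remainder 0..3; accept = remainder 2.

4


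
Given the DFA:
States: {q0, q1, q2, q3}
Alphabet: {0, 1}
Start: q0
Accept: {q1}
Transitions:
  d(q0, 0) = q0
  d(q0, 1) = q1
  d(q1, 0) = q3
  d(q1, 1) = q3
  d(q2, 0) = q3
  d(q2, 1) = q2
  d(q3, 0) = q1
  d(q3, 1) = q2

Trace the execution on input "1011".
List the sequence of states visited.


Input: 1011
d(q0, 1) = q1
d(q1, 0) = q3
d(q3, 1) = q2
d(q2, 1) = q2


q0 -> q1 -> q3 -> q2 -> q2


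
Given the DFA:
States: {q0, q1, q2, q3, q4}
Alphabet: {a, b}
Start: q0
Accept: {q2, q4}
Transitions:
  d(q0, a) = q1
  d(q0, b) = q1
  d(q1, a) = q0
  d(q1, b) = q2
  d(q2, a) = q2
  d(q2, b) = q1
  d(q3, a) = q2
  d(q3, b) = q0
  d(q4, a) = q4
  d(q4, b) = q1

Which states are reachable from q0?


BFS from q0:
  layer 0: {q0}
  layer 1: {q1}
  layer 2: {q2}

{q0, q1, q2}


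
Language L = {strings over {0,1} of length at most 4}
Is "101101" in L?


length = 6

No, "101101" is not in L


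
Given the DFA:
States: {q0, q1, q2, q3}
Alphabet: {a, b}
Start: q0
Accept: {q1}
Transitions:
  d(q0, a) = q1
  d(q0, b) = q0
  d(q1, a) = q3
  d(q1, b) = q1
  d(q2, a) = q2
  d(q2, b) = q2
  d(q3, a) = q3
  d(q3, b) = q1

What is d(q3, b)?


Looking up transition d(q3, b)

q1


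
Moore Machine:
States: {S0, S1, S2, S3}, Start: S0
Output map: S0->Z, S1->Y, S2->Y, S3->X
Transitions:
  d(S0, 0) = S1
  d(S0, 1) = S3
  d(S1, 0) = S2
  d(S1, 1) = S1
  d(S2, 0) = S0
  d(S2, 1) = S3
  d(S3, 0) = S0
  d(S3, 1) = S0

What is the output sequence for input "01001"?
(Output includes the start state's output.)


Start: S0 (output Z)
  --0--> S1 (output Y)
  --1--> S1 (output Y)
  --0--> S2 (output Y)
  --0--> S0 (output Z)
  --1--> S3 (output X)

"ZYYYZX"


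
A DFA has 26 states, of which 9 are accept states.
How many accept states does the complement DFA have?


Complement swaps accept and non-accept states.
26 - 9 = 17

17


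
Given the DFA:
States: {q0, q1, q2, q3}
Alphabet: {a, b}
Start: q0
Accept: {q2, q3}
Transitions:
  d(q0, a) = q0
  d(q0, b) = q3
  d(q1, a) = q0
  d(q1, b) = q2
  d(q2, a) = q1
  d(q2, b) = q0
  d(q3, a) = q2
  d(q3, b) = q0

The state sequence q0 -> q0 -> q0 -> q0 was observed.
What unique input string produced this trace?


Trace back each transition to find the symbol:
  q0 --[a]--> q0
  q0 --[a]--> q0
  q0 --[a]--> q0

"aaa"


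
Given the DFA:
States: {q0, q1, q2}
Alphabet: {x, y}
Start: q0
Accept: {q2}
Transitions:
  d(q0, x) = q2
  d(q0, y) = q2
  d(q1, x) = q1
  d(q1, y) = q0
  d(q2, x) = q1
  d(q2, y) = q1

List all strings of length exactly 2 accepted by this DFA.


All strings of length 2: 4 total
Accepted: 0

None


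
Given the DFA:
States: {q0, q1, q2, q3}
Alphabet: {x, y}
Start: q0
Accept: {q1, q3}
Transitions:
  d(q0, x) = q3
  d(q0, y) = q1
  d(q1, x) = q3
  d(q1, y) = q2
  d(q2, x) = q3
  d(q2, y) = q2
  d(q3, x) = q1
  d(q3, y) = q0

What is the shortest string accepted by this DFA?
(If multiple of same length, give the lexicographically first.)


BFS by string length (lex-first path to each state shown):
  len 0: q0<-""
  len 1: q1<-"y", q3<-"x"
Found accept state at length 1.

"x"


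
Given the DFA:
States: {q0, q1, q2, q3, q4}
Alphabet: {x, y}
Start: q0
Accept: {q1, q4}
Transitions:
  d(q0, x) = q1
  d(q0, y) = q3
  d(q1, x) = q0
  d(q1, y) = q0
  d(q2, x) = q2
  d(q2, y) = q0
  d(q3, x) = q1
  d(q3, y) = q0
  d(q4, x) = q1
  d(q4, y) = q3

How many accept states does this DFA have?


Accept states listed: {q1, q4}
Counting: q1(1) q4(2)

2


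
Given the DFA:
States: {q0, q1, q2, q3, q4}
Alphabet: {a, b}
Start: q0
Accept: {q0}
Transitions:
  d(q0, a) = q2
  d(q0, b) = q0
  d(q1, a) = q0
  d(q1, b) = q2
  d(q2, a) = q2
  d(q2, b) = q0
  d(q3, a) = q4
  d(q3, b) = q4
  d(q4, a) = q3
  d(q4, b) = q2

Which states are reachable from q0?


BFS from q0:
  layer 0: {q0}
  layer 1: {q2}

{q0, q2}


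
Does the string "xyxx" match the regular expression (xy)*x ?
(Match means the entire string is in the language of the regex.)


|string| = 4; first = 'x'; last = 'x'

No, "xyxx" does not match (xy)*x


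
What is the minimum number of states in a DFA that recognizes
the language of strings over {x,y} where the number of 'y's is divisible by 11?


States track (count of 'y') mod 11.
Need 11 states: one per remainder 0..10; accept = remainder 0.

11


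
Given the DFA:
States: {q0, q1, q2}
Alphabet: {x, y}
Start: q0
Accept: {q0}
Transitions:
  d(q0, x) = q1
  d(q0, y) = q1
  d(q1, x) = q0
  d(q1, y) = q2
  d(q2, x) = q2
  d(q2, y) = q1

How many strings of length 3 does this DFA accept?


Enumerating all length-3 strings:
  "xxx" -> q1 [reject]
  "xxy" -> q1 [reject]
  "xyx" -> q2 [reject]
  "xyy" -> q1 [reject]
  "yxx" -> q1 [reject]
  "yxy" -> q1 [reject]
  "yyx" -> q2 [reject]
  "yyy" -> q1 [reject]

0 out of 8


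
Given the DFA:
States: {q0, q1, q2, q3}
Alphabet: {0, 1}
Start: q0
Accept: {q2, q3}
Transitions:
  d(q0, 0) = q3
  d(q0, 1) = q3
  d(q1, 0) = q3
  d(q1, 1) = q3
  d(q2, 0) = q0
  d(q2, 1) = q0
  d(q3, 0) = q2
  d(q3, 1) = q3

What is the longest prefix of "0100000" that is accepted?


Run the DFA, marking each prefix where the state is accepting:
  "" -> q0 [reject]
  "0" -> q3 [accept]
  "01" -> q3 [accept]
  "010" -> q2 [accept]
  "0100" -> q0 [reject]
  "01000" -> q3 [accept]
  "010000" -> q2 [accept]
  "0100000" -> q0 [reject]

"010000"


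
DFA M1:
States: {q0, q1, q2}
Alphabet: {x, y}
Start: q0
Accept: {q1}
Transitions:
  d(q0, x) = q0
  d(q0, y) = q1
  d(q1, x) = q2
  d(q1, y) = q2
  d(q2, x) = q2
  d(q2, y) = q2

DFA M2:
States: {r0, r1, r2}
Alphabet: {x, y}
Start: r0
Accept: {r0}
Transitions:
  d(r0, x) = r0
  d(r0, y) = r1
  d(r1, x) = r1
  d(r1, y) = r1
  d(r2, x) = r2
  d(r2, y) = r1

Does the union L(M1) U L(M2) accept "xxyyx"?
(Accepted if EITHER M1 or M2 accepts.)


M1: final=q2 accepted=False
M2: final=r1 accepted=False

No, union rejects (neither accepts)


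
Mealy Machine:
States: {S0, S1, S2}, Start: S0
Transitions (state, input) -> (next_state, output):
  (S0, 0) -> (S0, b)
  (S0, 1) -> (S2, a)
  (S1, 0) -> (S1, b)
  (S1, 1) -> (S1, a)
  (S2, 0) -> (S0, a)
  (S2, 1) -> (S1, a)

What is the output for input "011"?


Step-by-step:
  (S0, 0) -> (S0, b)
  (S0, 1) -> (S2, a)
  (S2, 1) -> (S1, a)

"baa"
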